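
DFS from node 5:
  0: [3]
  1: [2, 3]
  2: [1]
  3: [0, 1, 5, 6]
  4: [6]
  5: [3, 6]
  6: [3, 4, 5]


Visit 5, push [6, 3]
Visit 3, push [6, 1, 0]
Visit 0, push []
Visit 1, push [2]
Visit 2, push []
Visit 6, push [4]
Visit 4, push []

DFS order: [5, 3, 0, 1, 2, 6, 4]


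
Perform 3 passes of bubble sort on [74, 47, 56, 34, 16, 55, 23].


Initial: [74, 47, 56, 34, 16, 55, 23]
Pass 1: [47, 56, 34, 16, 55, 23, 74] (6 swaps)
Pass 2: [47, 34, 16, 55, 23, 56, 74] (4 swaps)
Pass 3: [34, 16, 47, 23, 55, 56, 74] (3 swaps)

After 3 passes: [34, 16, 47, 23, 55, 56, 74]


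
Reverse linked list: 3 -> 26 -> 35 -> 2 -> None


Step 1: curr=3, set curr.next=prev(None) | reversed so far: 3
Step 2: curr=26, set curr.next=prev(3) | reversed so far: 26 -> 3
Step 3: curr=35, set curr.next=prev(26) | reversed so far: 35 -> 26 -> 3
Step 4: curr=2, set curr.next=prev(35) | reversed so far: 2 -> 35 -> 26 -> 3

2 -> 35 -> 26 -> 3 -> None


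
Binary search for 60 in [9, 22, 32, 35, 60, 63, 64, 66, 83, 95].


Step 1: lo=0, hi=9, mid=4, val=60

Found at index 4


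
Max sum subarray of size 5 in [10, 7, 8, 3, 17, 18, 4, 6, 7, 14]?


[0:5]: 45
[1:6]: 53
[2:7]: 50
[3:8]: 48
[4:9]: 52
[5:10]: 49

Max: 53 at [1:6]


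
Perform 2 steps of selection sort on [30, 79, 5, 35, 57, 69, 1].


Initial: [30, 79, 5, 35, 57, 69, 1]
Step 1: min=1 at 6
  Swap: [1, 79, 5, 35, 57, 69, 30]
Step 2: min=5 at 2
  Swap: [1, 5, 79, 35, 57, 69, 30]

After 2 steps: [1, 5, 79, 35, 57, 69, 30]


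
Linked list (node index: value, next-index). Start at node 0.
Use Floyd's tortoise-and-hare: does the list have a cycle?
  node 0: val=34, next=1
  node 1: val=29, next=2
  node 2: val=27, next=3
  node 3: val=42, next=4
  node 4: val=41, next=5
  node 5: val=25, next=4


Floyd's tortoise (slow, +1) and hare (fast, +2):
  init: slow=0, fast=0
  step 1: slow=1, fast=2
  step 2: slow=2, fast=4
  step 3: slow=3, fast=4
  step 4: slow=4, fast=4
  slow == fast at node 4: cycle detected

Cycle: yes


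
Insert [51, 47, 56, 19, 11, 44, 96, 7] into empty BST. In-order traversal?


Insert 51: root
Insert 47: L from 51
Insert 56: R from 51
Insert 19: L from 51 -> L from 47
Insert 11: L from 51 -> L from 47 -> L from 19
Insert 44: L from 51 -> L from 47 -> R from 19
Insert 96: R from 51 -> R from 56
Insert 7: L from 51 -> L from 47 -> L from 19 -> L from 11

In-order: [7, 11, 19, 44, 47, 51, 56, 96]


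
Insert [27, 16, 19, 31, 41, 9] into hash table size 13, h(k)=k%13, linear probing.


Insert 27: h=1 -> slot 1
Insert 16: h=3 -> slot 3
Insert 19: h=6 -> slot 6
Insert 31: h=5 -> slot 5
Insert 41: h=2 -> slot 2
Insert 9: h=9 -> slot 9

Table: [None, 27, 41, 16, None, 31, 19, None, None, 9, None, None, None]


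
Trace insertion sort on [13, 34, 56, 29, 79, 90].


Initial: [13, 34, 56, 29, 79, 90]
Insert 34: [13, 34, 56, 29, 79, 90]
Insert 56: [13, 34, 56, 29, 79, 90]
Insert 29: [13, 29, 34, 56, 79, 90]
Insert 79: [13, 29, 34, 56, 79, 90]
Insert 90: [13, 29, 34, 56, 79, 90]

Sorted: [13, 29, 34, 56, 79, 90]


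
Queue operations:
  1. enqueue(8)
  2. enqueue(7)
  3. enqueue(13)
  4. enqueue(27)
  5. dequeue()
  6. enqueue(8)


enqueue(8) -> [8]
enqueue(7) -> [8, 7]
enqueue(13) -> [8, 7, 13]
enqueue(27) -> [8, 7, 13, 27]
dequeue()->8, [7, 13, 27]
enqueue(8) -> [7, 13, 27, 8]

Final queue: [7, 13, 27, 8]


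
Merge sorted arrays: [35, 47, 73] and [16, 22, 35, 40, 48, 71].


Take 16 from B
Take 22 from B
Take 35 from A
Take 35 from B
Take 40 from B
Take 47 from A
Take 48 from B
Take 71 from B

Merged: [16, 22, 35, 35, 40, 47, 48, 71, 73]


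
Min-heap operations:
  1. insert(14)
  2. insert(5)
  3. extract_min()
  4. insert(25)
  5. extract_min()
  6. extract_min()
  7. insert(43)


insert(14) -> [14]
insert(5) -> [5, 14]
extract_min()->5, [14]
insert(25) -> [14, 25]
extract_min()->14, [25]
extract_min()->25, []
insert(43) -> [43]

Final heap: [43]


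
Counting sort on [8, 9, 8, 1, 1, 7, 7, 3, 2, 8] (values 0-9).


Input: [8, 9, 8, 1, 1, 7, 7, 3, 2, 8]
Counts: [0, 2, 1, 1, 0, 0, 0, 2, 3, 1]

Sorted: [1, 1, 2, 3, 7, 7, 8, 8, 8, 9]


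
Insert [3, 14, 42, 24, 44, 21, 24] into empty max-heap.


Insert 3: [3]
Insert 14: [14, 3]
Insert 42: [42, 3, 14]
Insert 24: [42, 24, 14, 3]
Insert 44: [44, 42, 14, 3, 24]
Insert 21: [44, 42, 21, 3, 24, 14]
Insert 24: [44, 42, 24, 3, 24, 14, 21]

Final heap: [44, 42, 24, 3, 24, 14, 21]


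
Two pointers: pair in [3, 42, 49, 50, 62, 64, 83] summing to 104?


lo=0(3)+hi=6(83)=86
lo=1(42)+hi=6(83)=125
lo=1(42)+hi=5(64)=106
lo=1(42)+hi=4(62)=104

Yes: 42+62=104


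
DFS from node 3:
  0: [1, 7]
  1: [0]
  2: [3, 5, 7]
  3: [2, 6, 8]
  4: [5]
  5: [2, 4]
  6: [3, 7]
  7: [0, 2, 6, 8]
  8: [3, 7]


Visit 3, push [8, 6, 2]
Visit 2, push [7, 5]
Visit 5, push [4]
Visit 4, push []
Visit 7, push [8, 6, 0]
Visit 0, push [1]
Visit 1, push []
Visit 6, push []
Visit 8, push []

DFS order: [3, 2, 5, 4, 7, 0, 1, 6, 8]


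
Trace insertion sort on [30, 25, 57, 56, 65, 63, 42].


Initial: [30, 25, 57, 56, 65, 63, 42]
Insert 25: [25, 30, 57, 56, 65, 63, 42]
Insert 57: [25, 30, 57, 56, 65, 63, 42]
Insert 56: [25, 30, 56, 57, 65, 63, 42]
Insert 65: [25, 30, 56, 57, 65, 63, 42]
Insert 63: [25, 30, 56, 57, 63, 65, 42]
Insert 42: [25, 30, 42, 56, 57, 63, 65]

Sorted: [25, 30, 42, 56, 57, 63, 65]


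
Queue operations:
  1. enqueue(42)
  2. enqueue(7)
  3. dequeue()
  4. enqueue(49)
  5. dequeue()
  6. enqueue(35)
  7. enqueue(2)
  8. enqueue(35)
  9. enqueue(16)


enqueue(42) -> [42]
enqueue(7) -> [42, 7]
dequeue()->42, [7]
enqueue(49) -> [7, 49]
dequeue()->7, [49]
enqueue(35) -> [49, 35]
enqueue(2) -> [49, 35, 2]
enqueue(35) -> [49, 35, 2, 35]
enqueue(16) -> [49, 35, 2, 35, 16]

Final queue: [49, 35, 2, 35, 16]


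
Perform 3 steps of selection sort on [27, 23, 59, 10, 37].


Initial: [27, 23, 59, 10, 37]
Step 1: min=10 at 3
  Swap: [10, 23, 59, 27, 37]
Step 2: min=23 at 1
  Swap: [10, 23, 59, 27, 37]
Step 3: min=27 at 3
  Swap: [10, 23, 27, 59, 37]

After 3 steps: [10, 23, 27, 59, 37]


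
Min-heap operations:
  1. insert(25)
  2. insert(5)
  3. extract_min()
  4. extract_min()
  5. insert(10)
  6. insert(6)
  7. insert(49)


insert(25) -> [25]
insert(5) -> [5, 25]
extract_min()->5, [25]
extract_min()->25, []
insert(10) -> [10]
insert(6) -> [6, 10]
insert(49) -> [6, 10, 49]

Final heap: [6, 10, 49]


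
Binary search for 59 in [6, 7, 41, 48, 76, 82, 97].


Step 1: lo=0, hi=6, mid=3, val=48
Step 2: lo=4, hi=6, mid=5, val=82
Step 3: lo=4, hi=4, mid=4, val=76

Not found


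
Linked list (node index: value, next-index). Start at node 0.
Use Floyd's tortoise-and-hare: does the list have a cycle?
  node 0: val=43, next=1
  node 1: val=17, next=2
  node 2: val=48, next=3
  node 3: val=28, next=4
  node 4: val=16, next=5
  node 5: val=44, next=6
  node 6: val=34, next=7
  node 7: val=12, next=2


Floyd's tortoise (slow, +1) and hare (fast, +2):
  init: slow=0, fast=0
  step 1: slow=1, fast=2
  step 2: slow=2, fast=4
  step 3: slow=3, fast=6
  step 4: slow=4, fast=2
  step 5: slow=5, fast=4
  step 6: slow=6, fast=6
  slow == fast at node 6: cycle detected

Cycle: yes


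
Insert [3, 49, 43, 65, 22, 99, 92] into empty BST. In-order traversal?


Insert 3: root
Insert 49: R from 3
Insert 43: R from 3 -> L from 49
Insert 65: R from 3 -> R from 49
Insert 22: R from 3 -> L from 49 -> L from 43
Insert 99: R from 3 -> R from 49 -> R from 65
Insert 92: R from 3 -> R from 49 -> R from 65 -> L from 99

In-order: [3, 22, 43, 49, 65, 92, 99]


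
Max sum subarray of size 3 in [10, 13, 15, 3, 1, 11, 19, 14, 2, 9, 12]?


[0:3]: 38
[1:4]: 31
[2:5]: 19
[3:6]: 15
[4:7]: 31
[5:8]: 44
[6:9]: 35
[7:10]: 25
[8:11]: 23

Max: 44 at [5:8]


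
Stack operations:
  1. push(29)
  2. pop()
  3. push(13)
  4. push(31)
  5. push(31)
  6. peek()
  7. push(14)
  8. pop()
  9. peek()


push(29) -> [29]
pop()->29, []
push(13) -> [13]
push(31) -> [13, 31]
push(31) -> [13, 31, 31]
peek()->31
push(14) -> [13, 31, 31, 14]
pop()->14, [13, 31, 31]
peek()->31

Final stack: [13, 31, 31]


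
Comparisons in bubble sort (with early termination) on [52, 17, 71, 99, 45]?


Algorithm: bubble sort (with early termination)
Input: [52, 17, 71, 99, 45]
Sorted: [17, 45, 52, 71, 99]

10


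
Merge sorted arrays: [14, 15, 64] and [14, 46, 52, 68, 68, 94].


Take 14 from A
Take 14 from B
Take 15 from A
Take 46 from B
Take 52 from B
Take 64 from A

Merged: [14, 14, 15, 46, 52, 64, 68, 68, 94]


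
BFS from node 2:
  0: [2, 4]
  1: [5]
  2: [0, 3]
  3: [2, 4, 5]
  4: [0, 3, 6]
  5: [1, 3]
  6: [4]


Visit 2, enqueue [0, 3]
Visit 0, enqueue [4]
Visit 3, enqueue [5]
Visit 4, enqueue [6]
Visit 5, enqueue [1]
Visit 6, enqueue []
Visit 1, enqueue []

BFS order: [2, 0, 3, 4, 5, 6, 1]


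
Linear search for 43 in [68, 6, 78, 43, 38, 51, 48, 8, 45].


i=0: 68!=43
i=1: 6!=43
i=2: 78!=43
i=3: 43==43 found!

Found at 3, 4 comps


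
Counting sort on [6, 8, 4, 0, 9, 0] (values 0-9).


Input: [6, 8, 4, 0, 9, 0]
Counts: [2, 0, 0, 0, 1, 0, 1, 0, 1, 1]

Sorted: [0, 0, 4, 6, 8, 9]


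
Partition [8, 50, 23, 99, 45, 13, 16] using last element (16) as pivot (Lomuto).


Pivot: 16
  8 <= 16: advance i (no swap)
  13 <= 16: swap -> [8, 13, 23, 99, 45, 50, 16]
Place pivot at 2: [8, 13, 16, 99, 45, 50, 23]

Partitioned: [8, 13, 16, 99, 45, 50, 23]


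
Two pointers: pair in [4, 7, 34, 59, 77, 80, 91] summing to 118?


lo=0(4)+hi=6(91)=95
lo=1(7)+hi=6(91)=98
lo=2(34)+hi=6(91)=125
lo=2(34)+hi=5(80)=114
lo=3(59)+hi=5(80)=139
lo=3(59)+hi=4(77)=136

No pair found


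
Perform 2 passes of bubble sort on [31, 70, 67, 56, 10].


Initial: [31, 70, 67, 56, 10]
Pass 1: [31, 67, 56, 10, 70] (3 swaps)
Pass 2: [31, 56, 10, 67, 70] (2 swaps)

After 2 passes: [31, 56, 10, 67, 70]


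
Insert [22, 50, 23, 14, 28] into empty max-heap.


Insert 22: [22]
Insert 50: [50, 22]
Insert 23: [50, 22, 23]
Insert 14: [50, 22, 23, 14]
Insert 28: [50, 28, 23, 14, 22]

Final heap: [50, 28, 23, 14, 22]


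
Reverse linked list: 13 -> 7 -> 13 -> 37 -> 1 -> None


Step 1: curr=13, set curr.next=prev(None) | reversed so far: 13
Step 2: curr=7, set curr.next=prev(13) | reversed so far: 7 -> 13
Step 3: curr=13, set curr.next=prev(7) | reversed so far: 13 -> 7 -> 13
Step 4: curr=37, set curr.next=prev(13) | reversed so far: 37 -> 13 -> 7 -> 13
Step 5: curr=1, set curr.next=prev(37) | reversed so far: 1 -> 37 -> 13 -> 7 -> 13

1 -> 37 -> 13 -> 7 -> 13 -> None


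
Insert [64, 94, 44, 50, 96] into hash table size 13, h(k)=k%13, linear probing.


Insert 64: h=12 -> slot 12
Insert 94: h=3 -> slot 3
Insert 44: h=5 -> slot 5
Insert 50: h=11 -> slot 11
Insert 96: h=5, 1 probes -> slot 6

Table: [None, None, None, 94, None, 44, 96, None, None, None, None, 50, 64]


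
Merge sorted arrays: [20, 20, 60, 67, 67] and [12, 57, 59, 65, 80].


Take 12 from B
Take 20 from A
Take 20 from A
Take 57 from B
Take 59 from B
Take 60 from A
Take 65 from B
Take 67 from A
Take 67 from A

Merged: [12, 20, 20, 57, 59, 60, 65, 67, 67, 80]


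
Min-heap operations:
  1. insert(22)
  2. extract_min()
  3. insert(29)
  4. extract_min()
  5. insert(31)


insert(22) -> [22]
extract_min()->22, []
insert(29) -> [29]
extract_min()->29, []
insert(31) -> [31]

Final heap: [31]


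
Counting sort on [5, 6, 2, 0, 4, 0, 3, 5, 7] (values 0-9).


Input: [5, 6, 2, 0, 4, 0, 3, 5, 7]
Counts: [2, 0, 1, 1, 1, 2, 1, 1, 0, 0]

Sorted: [0, 0, 2, 3, 4, 5, 5, 6, 7]


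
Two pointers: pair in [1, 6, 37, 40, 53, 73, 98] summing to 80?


lo=0(1)+hi=6(98)=99
lo=0(1)+hi=5(73)=74
lo=1(6)+hi=5(73)=79
lo=2(37)+hi=5(73)=110
lo=2(37)+hi=4(53)=90
lo=2(37)+hi=3(40)=77

No pair found


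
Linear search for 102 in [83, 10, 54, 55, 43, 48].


i=0: 83!=102
i=1: 10!=102
i=2: 54!=102
i=3: 55!=102
i=4: 43!=102
i=5: 48!=102

Not found, 6 comps


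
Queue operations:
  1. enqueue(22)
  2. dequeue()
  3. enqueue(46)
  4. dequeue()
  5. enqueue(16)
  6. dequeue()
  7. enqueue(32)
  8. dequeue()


enqueue(22) -> [22]
dequeue()->22, []
enqueue(46) -> [46]
dequeue()->46, []
enqueue(16) -> [16]
dequeue()->16, []
enqueue(32) -> [32]
dequeue()->32, []

Final queue: []


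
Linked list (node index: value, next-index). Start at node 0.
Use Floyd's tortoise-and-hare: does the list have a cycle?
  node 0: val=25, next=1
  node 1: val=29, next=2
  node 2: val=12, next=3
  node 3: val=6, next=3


Floyd's tortoise (slow, +1) and hare (fast, +2):
  init: slow=0, fast=0
  step 1: slow=1, fast=2
  step 2: slow=2, fast=3
  step 3: slow=3, fast=3
  slow == fast at node 3: cycle detected

Cycle: yes


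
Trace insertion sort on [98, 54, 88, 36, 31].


Initial: [98, 54, 88, 36, 31]
Insert 54: [54, 98, 88, 36, 31]
Insert 88: [54, 88, 98, 36, 31]
Insert 36: [36, 54, 88, 98, 31]
Insert 31: [31, 36, 54, 88, 98]

Sorted: [31, 36, 54, 88, 98]


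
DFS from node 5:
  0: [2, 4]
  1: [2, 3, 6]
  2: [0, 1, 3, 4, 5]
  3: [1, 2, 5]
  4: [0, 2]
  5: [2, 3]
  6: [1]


Visit 5, push [3, 2]
Visit 2, push [4, 3, 1, 0]
Visit 0, push [4]
Visit 4, push []
Visit 1, push [6, 3]
Visit 3, push []
Visit 6, push []

DFS order: [5, 2, 0, 4, 1, 3, 6]


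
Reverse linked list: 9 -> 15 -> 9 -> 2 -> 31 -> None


Step 1: curr=9, set curr.next=prev(None) | reversed so far: 9
Step 2: curr=15, set curr.next=prev(9) | reversed so far: 15 -> 9
Step 3: curr=9, set curr.next=prev(15) | reversed so far: 9 -> 15 -> 9
Step 4: curr=2, set curr.next=prev(9) | reversed so far: 2 -> 9 -> 15 -> 9
Step 5: curr=31, set curr.next=prev(2) | reversed so far: 31 -> 2 -> 9 -> 15 -> 9

31 -> 2 -> 9 -> 15 -> 9 -> None


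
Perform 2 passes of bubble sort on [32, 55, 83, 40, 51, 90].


Initial: [32, 55, 83, 40, 51, 90]
Pass 1: [32, 55, 40, 51, 83, 90] (2 swaps)
Pass 2: [32, 40, 51, 55, 83, 90] (2 swaps)

After 2 passes: [32, 40, 51, 55, 83, 90]


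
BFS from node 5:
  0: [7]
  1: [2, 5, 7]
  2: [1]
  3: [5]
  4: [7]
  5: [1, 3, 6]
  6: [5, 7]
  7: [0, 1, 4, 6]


Visit 5, enqueue [1, 3, 6]
Visit 1, enqueue [2, 7]
Visit 3, enqueue []
Visit 6, enqueue []
Visit 2, enqueue []
Visit 7, enqueue [0, 4]
Visit 0, enqueue []
Visit 4, enqueue []

BFS order: [5, 1, 3, 6, 2, 7, 0, 4]


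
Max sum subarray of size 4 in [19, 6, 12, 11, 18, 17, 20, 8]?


[0:4]: 48
[1:5]: 47
[2:6]: 58
[3:7]: 66
[4:8]: 63

Max: 66 at [3:7]


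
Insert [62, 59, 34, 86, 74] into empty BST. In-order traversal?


Insert 62: root
Insert 59: L from 62
Insert 34: L from 62 -> L from 59
Insert 86: R from 62
Insert 74: R from 62 -> L from 86

In-order: [34, 59, 62, 74, 86]


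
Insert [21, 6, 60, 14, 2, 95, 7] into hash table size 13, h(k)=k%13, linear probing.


Insert 21: h=8 -> slot 8
Insert 6: h=6 -> slot 6
Insert 60: h=8, 1 probes -> slot 9
Insert 14: h=1 -> slot 1
Insert 2: h=2 -> slot 2
Insert 95: h=4 -> slot 4
Insert 7: h=7 -> slot 7

Table: [None, 14, 2, None, 95, None, 6, 7, 21, 60, None, None, None]


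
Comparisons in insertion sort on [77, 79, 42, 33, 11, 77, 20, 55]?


Algorithm: insertion sort
Input: [77, 79, 42, 33, 11, 77, 20, 55]
Sorted: [11, 20, 33, 42, 55, 77, 77, 79]

22


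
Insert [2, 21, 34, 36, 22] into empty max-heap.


Insert 2: [2]
Insert 21: [21, 2]
Insert 34: [34, 2, 21]
Insert 36: [36, 34, 21, 2]
Insert 22: [36, 34, 21, 2, 22]

Final heap: [36, 34, 21, 2, 22]


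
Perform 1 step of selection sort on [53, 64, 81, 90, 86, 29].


Initial: [53, 64, 81, 90, 86, 29]
Step 1: min=29 at 5
  Swap: [29, 64, 81, 90, 86, 53]

After 1 step: [29, 64, 81, 90, 86, 53]


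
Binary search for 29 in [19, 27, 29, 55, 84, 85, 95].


Step 1: lo=0, hi=6, mid=3, val=55
Step 2: lo=0, hi=2, mid=1, val=27
Step 3: lo=2, hi=2, mid=2, val=29

Found at index 2


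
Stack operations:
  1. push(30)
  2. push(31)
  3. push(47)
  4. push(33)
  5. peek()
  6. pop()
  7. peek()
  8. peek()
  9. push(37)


push(30) -> [30]
push(31) -> [30, 31]
push(47) -> [30, 31, 47]
push(33) -> [30, 31, 47, 33]
peek()->33
pop()->33, [30, 31, 47]
peek()->47
peek()->47
push(37) -> [30, 31, 47, 37]

Final stack: [30, 31, 47, 37]


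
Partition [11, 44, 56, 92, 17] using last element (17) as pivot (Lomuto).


Pivot: 17
  11 <= 17: advance i (no swap)
Place pivot at 1: [11, 17, 56, 92, 44]

Partitioned: [11, 17, 56, 92, 44]


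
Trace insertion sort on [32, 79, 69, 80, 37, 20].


Initial: [32, 79, 69, 80, 37, 20]
Insert 79: [32, 79, 69, 80, 37, 20]
Insert 69: [32, 69, 79, 80, 37, 20]
Insert 80: [32, 69, 79, 80, 37, 20]
Insert 37: [32, 37, 69, 79, 80, 20]
Insert 20: [20, 32, 37, 69, 79, 80]

Sorted: [20, 32, 37, 69, 79, 80]


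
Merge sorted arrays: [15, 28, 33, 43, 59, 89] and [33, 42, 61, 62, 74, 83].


Take 15 from A
Take 28 from A
Take 33 from A
Take 33 from B
Take 42 from B
Take 43 from A
Take 59 from A
Take 61 from B
Take 62 from B
Take 74 from B
Take 83 from B

Merged: [15, 28, 33, 33, 42, 43, 59, 61, 62, 74, 83, 89]


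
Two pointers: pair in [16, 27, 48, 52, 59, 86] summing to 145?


lo=0(16)+hi=5(86)=102
lo=1(27)+hi=5(86)=113
lo=2(48)+hi=5(86)=134
lo=3(52)+hi=5(86)=138
lo=4(59)+hi=5(86)=145

Yes: 59+86=145


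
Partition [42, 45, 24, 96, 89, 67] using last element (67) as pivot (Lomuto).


Pivot: 67
  42 <= 67: advance i (no swap)
  45 <= 67: advance i (no swap)
  24 <= 67: advance i (no swap)
Place pivot at 3: [42, 45, 24, 67, 89, 96]

Partitioned: [42, 45, 24, 67, 89, 96]


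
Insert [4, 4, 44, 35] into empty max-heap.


Insert 4: [4]
Insert 4: [4, 4]
Insert 44: [44, 4, 4]
Insert 35: [44, 35, 4, 4]

Final heap: [44, 35, 4, 4]


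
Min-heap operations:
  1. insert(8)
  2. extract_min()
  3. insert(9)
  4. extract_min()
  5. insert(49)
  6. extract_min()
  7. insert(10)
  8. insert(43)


insert(8) -> [8]
extract_min()->8, []
insert(9) -> [9]
extract_min()->9, []
insert(49) -> [49]
extract_min()->49, []
insert(10) -> [10]
insert(43) -> [10, 43]

Final heap: [10, 43]


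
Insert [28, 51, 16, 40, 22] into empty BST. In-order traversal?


Insert 28: root
Insert 51: R from 28
Insert 16: L from 28
Insert 40: R from 28 -> L from 51
Insert 22: L from 28 -> R from 16

In-order: [16, 22, 28, 40, 51]


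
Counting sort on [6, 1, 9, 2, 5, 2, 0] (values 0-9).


Input: [6, 1, 9, 2, 5, 2, 0]
Counts: [1, 1, 2, 0, 0, 1, 1, 0, 0, 1]

Sorted: [0, 1, 2, 2, 5, 6, 9]


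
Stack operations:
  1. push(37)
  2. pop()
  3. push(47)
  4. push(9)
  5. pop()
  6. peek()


push(37) -> [37]
pop()->37, []
push(47) -> [47]
push(9) -> [47, 9]
pop()->9, [47]
peek()->47

Final stack: [47]


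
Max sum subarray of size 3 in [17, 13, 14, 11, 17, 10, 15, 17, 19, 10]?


[0:3]: 44
[1:4]: 38
[2:5]: 42
[3:6]: 38
[4:7]: 42
[5:8]: 42
[6:9]: 51
[7:10]: 46

Max: 51 at [6:9]


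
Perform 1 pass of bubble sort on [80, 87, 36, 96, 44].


Initial: [80, 87, 36, 96, 44]
Pass 1: [80, 36, 87, 44, 96] (2 swaps)

After 1 pass: [80, 36, 87, 44, 96]


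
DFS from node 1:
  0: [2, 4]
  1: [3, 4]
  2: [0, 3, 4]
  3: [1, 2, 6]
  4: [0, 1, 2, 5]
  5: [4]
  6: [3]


Visit 1, push [4, 3]
Visit 3, push [6, 2]
Visit 2, push [4, 0]
Visit 0, push [4]
Visit 4, push [5]
Visit 5, push []
Visit 6, push []

DFS order: [1, 3, 2, 0, 4, 5, 6]


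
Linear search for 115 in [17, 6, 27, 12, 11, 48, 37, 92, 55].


i=0: 17!=115
i=1: 6!=115
i=2: 27!=115
i=3: 12!=115
i=4: 11!=115
i=5: 48!=115
i=6: 37!=115
i=7: 92!=115
i=8: 55!=115

Not found, 9 comps


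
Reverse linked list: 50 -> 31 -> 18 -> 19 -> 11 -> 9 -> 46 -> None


Step 1: curr=50, set curr.next=prev(None) | reversed so far: 50
Step 2: curr=31, set curr.next=prev(50) | reversed so far: 31 -> 50
Step 3: curr=18, set curr.next=prev(31) | reversed so far: 18 -> 31 -> 50
Step 4: curr=19, set curr.next=prev(18) | reversed so far: 19 -> 18 -> 31 -> 50
Step 5: curr=11, set curr.next=prev(19) | reversed so far: 11 -> 19 -> 18 -> 31 -> 50
Step 6: curr=9, set curr.next=prev(11) | reversed so far: 9 -> 11 -> 19 -> 18 -> 31 -> 50
Step 7: curr=46, set curr.next=prev(9) | reversed so far: 46 -> 9 -> 11 -> 19 -> 18 -> 31 -> 50

46 -> 9 -> 11 -> 19 -> 18 -> 31 -> 50 -> None


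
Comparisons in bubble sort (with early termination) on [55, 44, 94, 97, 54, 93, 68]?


Algorithm: bubble sort (with early termination)
Input: [55, 44, 94, 97, 54, 93, 68]
Sorted: [44, 54, 55, 68, 93, 94, 97]

18


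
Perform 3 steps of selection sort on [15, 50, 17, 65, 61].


Initial: [15, 50, 17, 65, 61]
Step 1: min=15 at 0
  Swap: [15, 50, 17, 65, 61]
Step 2: min=17 at 2
  Swap: [15, 17, 50, 65, 61]
Step 3: min=50 at 2
  Swap: [15, 17, 50, 65, 61]

After 3 steps: [15, 17, 50, 65, 61]


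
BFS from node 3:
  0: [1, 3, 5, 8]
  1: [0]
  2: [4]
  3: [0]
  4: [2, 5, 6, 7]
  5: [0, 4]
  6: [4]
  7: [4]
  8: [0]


Visit 3, enqueue [0]
Visit 0, enqueue [1, 5, 8]
Visit 1, enqueue []
Visit 5, enqueue [4]
Visit 8, enqueue []
Visit 4, enqueue [2, 6, 7]
Visit 2, enqueue []
Visit 6, enqueue []
Visit 7, enqueue []

BFS order: [3, 0, 1, 5, 8, 4, 2, 6, 7]


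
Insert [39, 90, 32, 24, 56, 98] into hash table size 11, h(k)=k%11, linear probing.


Insert 39: h=6 -> slot 6
Insert 90: h=2 -> slot 2
Insert 32: h=10 -> slot 10
Insert 24: h=2, 1 probes -> slot 3
Insert 56: h=1 -> slot 1
Insert 98: h=10, 1 probes -> slot 0

Table: [98, 56, 90, 24, None, None, 39, None, None, None, 32]


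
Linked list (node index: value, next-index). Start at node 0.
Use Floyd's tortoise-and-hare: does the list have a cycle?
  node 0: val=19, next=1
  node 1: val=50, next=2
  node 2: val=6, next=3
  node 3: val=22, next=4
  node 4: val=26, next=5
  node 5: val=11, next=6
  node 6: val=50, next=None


Floyd's tortoise (slow, +1) and hare (fast, +2):
  init: slow=0, fast=0
  step 1: slow=1, fast=2
  step 2: slow=2, fast=4
  step 3: slow=3, fast=6
  step 4: fast -> None, no cycle

Cycle: no


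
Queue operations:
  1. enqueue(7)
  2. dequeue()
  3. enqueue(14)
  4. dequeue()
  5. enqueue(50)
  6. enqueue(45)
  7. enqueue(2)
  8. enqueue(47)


enqueue(7) -> [7]
dequeue()->7, []
enqueue(14) -> [14]
dequeue()->14, []
enqueue(50) -> [50]
enqueue(45) -> [50, 45]
enqueue(2) -> [50, 45, 2]
enqueue(47) -> [50, 45, 2, 47]

Final queue: [50, 45, 2, 47]


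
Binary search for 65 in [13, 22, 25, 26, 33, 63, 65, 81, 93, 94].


Step 1: lo=0, hi=9, mid=4, val=33
Step 2: lo=5, hi=9, mid=7, val=81
Step 3: lo=5, hi=6, mid=5, val=63
Step 4: lo=6, hi=6, mid=6, val=65

Found at index 6


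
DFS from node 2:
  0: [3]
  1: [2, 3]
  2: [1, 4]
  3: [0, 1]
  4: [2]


Visit 2, push [4, 1]
Visit 1, push [3]
Visit 3, push [0]
Visit 0, push []
Visit 4, push []

DFS order: [2, 1, 3, 0, 4]


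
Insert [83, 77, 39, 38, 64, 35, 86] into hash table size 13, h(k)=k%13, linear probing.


Insert 83: h=5 -> slot 5
Insert 77: h=12 -> slot 12
Insert 39: h=0 -> slot 0
Insert 38: h=12, 2 probes -> slot 1
Insert 64: h=12, 3 probes -> slot 2
Insert 35: h=9 -> slot 9
Insert 86: h=8 -> slot 8

Table: [39, 38, 64, None, None, 83, None, None, 86, 35, None, None, 77]


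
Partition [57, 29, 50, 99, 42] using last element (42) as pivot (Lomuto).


Pivot: 42
  29 <= 42: swap -> [29, 57, 50, 99, 42]
Place pivot at 1: [29, 42, 50, 99, 57]

Partitioned: [29, 42, 50, 99, 57]


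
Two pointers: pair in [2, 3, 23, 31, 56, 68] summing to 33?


lo=0(2)+hi=5(68)=70
lo=0(2)+hi=4(56)=58
lo=0(2)+hi=3(31)=33

Yes: 2+31=33


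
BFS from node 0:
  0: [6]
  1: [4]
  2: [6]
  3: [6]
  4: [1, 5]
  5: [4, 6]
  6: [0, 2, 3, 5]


Visit 0, enqueue [6]
Visit 6, enqueue [2, 3, 5]
Visit 2, enqueue []
Visit 3, enqueue []
Visit 5, enqueue [4]
Visit 4, enqueue [1]
Visit 1, enqueue []

BFS order: [0, 6, 2, 3, 5, 4, 1]


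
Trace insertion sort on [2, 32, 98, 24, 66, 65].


Initial: [2, 32, 98, 24, 66, 65]
Insert 32: [2, 32, 98, 24, 66, 65]
Insert 98: [2, 32, 98, 24, 66, 65]
Insert 24: [2, 24, 32, 98, 66, 65]
Insert 66: [2, 24, 32, 66, 98, 65]
Insert 65: [2, 24, 32, 65, 66, 98]

Sorted: [2, 24, 32, 65, 66, 98]


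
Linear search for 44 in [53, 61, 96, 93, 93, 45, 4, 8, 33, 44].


i=0: 53!=44
i=1: 61!=44
i=2: 96!=44
i=3: 93!=44
i=4: 93!=44
i=5: 45!=44
i=6: 4!=44
i=7: 8!=44
i=8: 33!=44
i=9: 44==44 found!

Found at 9, 10 comps


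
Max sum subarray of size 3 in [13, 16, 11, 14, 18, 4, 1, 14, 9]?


[0:3]: 40
[1:4]: 41
[2:5]: 43
[3:6]: 36
[4:7]: 23
[5:8]: 19
[6:9]: 24

Max: 43 at [2:5]


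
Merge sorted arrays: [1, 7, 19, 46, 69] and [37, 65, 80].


Take 1 from A
Take 7 from A
Take 19 from A
Take 37 from B
Take 46 from A
Take 65 from B
Take 69 from A

Merged: [1, 7, 19, 37, 46, 65, 69, 80]


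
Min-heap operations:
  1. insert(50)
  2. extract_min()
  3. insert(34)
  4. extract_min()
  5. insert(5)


insert(50) -> [50]
extract_min()->50, []
insert(34) -> [34]
extract_min()->34, []
insert(5) -> [5]

Final heap: [5]


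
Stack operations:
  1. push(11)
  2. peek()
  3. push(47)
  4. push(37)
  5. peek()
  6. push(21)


push(11) -> [11]
peek()->11
push(47) -> [11, 47]
push(37) -> [11, 47, 37]
peek()->37
push(21) -> [11, 47, 37, 21]

Final stack: [11, 47, 37, 21]


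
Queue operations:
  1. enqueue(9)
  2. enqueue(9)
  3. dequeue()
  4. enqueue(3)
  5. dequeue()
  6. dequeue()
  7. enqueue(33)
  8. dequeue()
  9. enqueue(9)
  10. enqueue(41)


enqueue(9) -> [9]
enqueue(9) -> [9, 9]
dequeue()->9, [9]
enqueue(3) -> [9, 3]
dequeue()->9, [3]
dequeue()->3, []
enqueue(33) -> [33]
dequeue()->33, []
enqueue(9) -> [9]
enqueue(41) -> [9, 41]

Final queue: [9, 41]


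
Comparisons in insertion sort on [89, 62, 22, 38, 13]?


Algorithm: insertion sort
Input: [89, 62, 22, 38, 13]
Sorted: [13, 22, 38, 62, 89]

10


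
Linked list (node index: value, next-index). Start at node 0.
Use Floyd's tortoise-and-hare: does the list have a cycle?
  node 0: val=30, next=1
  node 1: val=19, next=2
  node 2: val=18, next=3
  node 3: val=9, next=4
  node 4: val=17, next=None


Floyd's tortoise (slow, +1) and hare (fast, +2):
  init: slow=0, fast=0
  step 1: slow=1, fast=2
  step 2: slow=2, fast=4
  step 3: fast -> None, no cycle

Cycle: no


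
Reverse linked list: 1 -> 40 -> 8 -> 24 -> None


Step 1: curr=1, set curr.next=prev(None) | reversed so far: 1
Step 2: curr=40, set curr.next=prev(1) | reversed so far: 40 -> 1
Step 3: curr=8, set curr.next=prev(40) | reversed so far: 8 -> 40 -> 1
Step 4: curr=24, set curr.next=prev(8) | reversed so far: 24 -> 8 -> 40 -> 1

24 -> 8 -> 40 -> 1 -> None


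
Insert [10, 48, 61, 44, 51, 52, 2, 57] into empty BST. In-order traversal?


Insert 10: root
Insert 48: R from 10
Insert 61: R from 10 -> R from 48
Insert 44: R from 10 -> L from 48
Insert 51: R from 10 -> R from 48 -> L from 61
Insert 52: R from 10 -> R from 48 -> L from 61 -> R from 51
Insert 2: L from 10
Insert 57: R from 10 -> R from 48 -> L from 61 -> R from 51 -> R from 52

In-order: [2, 10, 44, 48, 51, 52, 57, 61]


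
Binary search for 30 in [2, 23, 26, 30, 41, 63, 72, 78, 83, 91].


Step 1: lo=0, hi=9, mid=4, val=41
Step 2: lo=0, hi=3, mid=1, val=23
Step 3: lo=2, hi=3, mid=2, val=26
Step 4: lo=3, hi=3, mid=3, val=30

Found at index 3


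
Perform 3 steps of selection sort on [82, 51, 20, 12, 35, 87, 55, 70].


Initial: [82, 51, 20, 12, 35, 87, 55, 70]
Step 1: min=12 at 3
  Swap: [12, 51, 20, 82, 35, 87, 55, 70]
Step 2: min=20 at 2
  Swap: [12, 20, 51, 82, 35, 87, 55, 70]
Step 3: min=35 at 4
  Swap: [12, 20, 35, 82, 51, 87, 55, 70]

After 3 steps: [12, 20, 35, 82, 51, 87, 55, 70]


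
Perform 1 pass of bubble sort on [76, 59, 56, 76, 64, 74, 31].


Initial: [76, 59, 56, 76, 64, 74, 31]
Pass 1: [59, 56, 76, 64, 74, 31, 76] (5 swaps)

After 1 pass: [59, 56, 76, 64, 74, 31, 76]


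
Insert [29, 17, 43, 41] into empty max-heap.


Insert 29: [29]
Insert 17: [29, 17]
Insert 43: [43, 17, 29]
Insert 41: [43, 41, 29, 17]

Final heap: [43, 41, 29, 17]


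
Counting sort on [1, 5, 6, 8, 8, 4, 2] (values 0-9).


Input: [1, 5, 6, 8, 8, 4, 2]
Counts: [0, 1, 1, 0, 1, 1, 1, 0, 2, 0]

Sorted: [1, 2, 4, 5, 6, 8, 8]


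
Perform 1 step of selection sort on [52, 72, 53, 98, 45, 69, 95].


Initial: [52, 72, 53, 98, 45, 69, 95]
Step 1: min=45 at 4
  Swap: [45, 72, 53, 98, 52, 69, 95]

After 1 step: [45, 72, 53, 98, 52, 69, 95]


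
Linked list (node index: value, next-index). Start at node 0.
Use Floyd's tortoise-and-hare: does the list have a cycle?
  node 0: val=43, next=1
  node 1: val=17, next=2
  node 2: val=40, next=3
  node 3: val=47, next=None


Floyd's tortoise (slow, +1) and hare (fast, +2):
  init: slow=0, fast=0
  step 1: slow=1, fast=2
  step 2: fast 2->3->None, no cycle

Cycle: no


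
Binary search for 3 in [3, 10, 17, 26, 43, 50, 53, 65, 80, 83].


Step 1: lo=0, hi=9, mid=4, val=43
Step 2: lo=0, hi=3, mid=1, val=10
Step 3: lo=0, hi=0, mid=0, val=3

Found at index 0


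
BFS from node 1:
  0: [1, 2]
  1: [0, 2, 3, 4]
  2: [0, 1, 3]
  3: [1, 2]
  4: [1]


Visit 1, enqueue [0, 2, 3, 4]
Visit 0, enqueue []
Visit 2, enqueue []
Visit 3, enqueue []
Visit 4, enqueue []

BFS order: [1, 0, 2, 3, 4]


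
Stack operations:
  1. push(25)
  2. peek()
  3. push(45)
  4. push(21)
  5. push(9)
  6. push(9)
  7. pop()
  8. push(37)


push(25) -> [25]
peek()->25
push(45) -> [25, 45]
push(21) -> [25, 45, 21]
push(9) -> [25, 45, 21, 9]
push(9) -> [25, 45, 21, 9, 9]
pop()->9, [25, 45, 21, 9]
push(37) -> [25, 45, 21, 9, 37]

Final stack: [25, 45, 21, 9, 37]


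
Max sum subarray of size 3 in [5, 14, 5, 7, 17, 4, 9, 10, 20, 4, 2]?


[0:3]: 24
[1:4]: 26
[2:5]: 29
[3:6]: 28
[4:7]: 30
[5:8]: 23
[6:9]: 39
[7:10]: 34
[8:11]: 26

Max: 39 at [6:9]


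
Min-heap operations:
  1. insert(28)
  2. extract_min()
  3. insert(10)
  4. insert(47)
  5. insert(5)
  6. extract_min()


insert(28) -> [28]
extract_min()->28, []
insert(10) -> [10]
insert(47) -> [10, 47]
insert(5) -> [5, 47, 10]
extract_min()->5, [10, 47]

Final heap: [10, 47]


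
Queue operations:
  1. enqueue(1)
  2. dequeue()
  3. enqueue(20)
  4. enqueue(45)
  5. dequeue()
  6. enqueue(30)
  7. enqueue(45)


enqueue(1) -> [1]
dequeue()->1, []
enqueue(20) -> [20]
enqueue(45) -> [20, 45]
dequeue()->20, [45]
enqueue(30) -> [45, 30]
enqueue(45) -> [45, 30, 45]

Final queue: [45, 30, 45]


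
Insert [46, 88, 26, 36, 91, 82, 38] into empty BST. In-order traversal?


Insert 46: root
Insert 88: R from 46
Insert 26: L from 46
Insert 36: L from 46 -> R from 26
Insert 91: R from 46 -> R from 88
Insert 82: R from 46 -> L from 88
Insert 38: L from 46 -> R from 26 -> R from 36

In-order: [26, 36, 38, 46, 82, 88, 91]


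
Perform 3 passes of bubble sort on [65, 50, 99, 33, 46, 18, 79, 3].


Initial: [65, 50, 99, 33, 46, 18, 79, 3]
Pass 1: [50, 65, 33, 46, 18, 79, 3, 99] (6 swaps)
Pass 2: [50, 33, 46, 18, 65, 3, 79, 99] (4 swaps)
Pass 3: [33, 46, 18, 50, 3, 65, 79, 99] (4 swaps)

After 3 passes: [33, 46, 18, 50, 3, 65, 79, 99]


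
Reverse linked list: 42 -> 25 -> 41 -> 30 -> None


Step 1: curr=42, set curr.next=prev(None) | reversed so far: 42
Step 2: curr=25, set curr.next=prev(42) | reversed so far: 25 -> 42
Step 3: curr=41, set curr.next=prev(25) | reversed so far: 41 -> 25 -> 42
Step 4: curr=30, set curr.next=prev(41) | reversed so far: 30 -> 41 -> 25 -> 42

30 -> 41 -> 25 -> 42 -> None


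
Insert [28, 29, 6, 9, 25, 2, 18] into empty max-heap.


Insert 28: [28]
Insert 29: [29, 28]
Insert 6: [29, 28, 6]
Insert 9: [29, 28, 6, 9]
Insert 25: [29, 28, 6, 9, 25]
Insert 2: [29, 28, 6, 9, 25, 2]
Insert 18: [29, 28, 18, 9, 25, 2, 6]

Final heap: [29, 28, 18, 9, 25, 2, 6]


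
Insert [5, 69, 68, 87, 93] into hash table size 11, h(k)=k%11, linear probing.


Insert 5: h=5 -> slot 5
Insert 69: h=3 -> slot 3
Insert 68: h=2 -> slot 2
Insert 87: h=10 -> slot 10
Insert 93: h=5, 1 probes -> slot 6

Table: [None, None, 68, 69, None, 5, 93, None, None, None, 87]


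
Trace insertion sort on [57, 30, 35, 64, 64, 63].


Initial: [57, 30, 35, 64, 64, 63]
Insert 30: [30, 57, 35, 64, 64, 63]
Insert 35: [30, 35, 57, 64, 64, 63]
Insert 64: [30, 35, 57, 64, 64, 63]
Insert 64: [30, 35, 57, 64, 64, 63]
Insert 63: [30, 35, 57, 63, 64, 64]

Sorted: [30, 35, 57, 63, 64, 64]


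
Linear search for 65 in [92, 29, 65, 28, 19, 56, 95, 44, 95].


i=0: 92!=65
i=1: 29!=65
i=2: 65==65 found!

Found at 2, 3 comps


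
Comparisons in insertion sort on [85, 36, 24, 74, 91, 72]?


Algorithm: insertion sort
Input: [85, 36, 24, 74, 91, 72]
Sorted: [24, 36, 72, 74, 85, 91]

10


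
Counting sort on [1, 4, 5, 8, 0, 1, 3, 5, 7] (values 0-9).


Input: [1, 4, 5, 8, 0, 1, 3, 5, 7]
Counts: [1, 2, 0, 1, 1, 2, 0, 1, 1, 0]

Sorted: [0, 1, 1, 3, 4, 5, 5, 7, 8]


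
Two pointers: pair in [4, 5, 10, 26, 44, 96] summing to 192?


lo=0(4)+hi=5(96)=100
lo=1(5)+hi=5(96)=101
lo=2(10)+hi=5(96)=106
lo=3(26)+hi=5(96)=122
lo=4(44)+hi=5(96)=140

No pair found


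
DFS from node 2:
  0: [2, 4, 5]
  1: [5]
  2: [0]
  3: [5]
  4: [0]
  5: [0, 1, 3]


Visit 2, push [0]
Visit 0, push [5, 4]
Visit 4, push []
Visit 5, push [3, 1]
Visit 1, push []
Visit 3, push []

DFS order: [2, 0, 4, 5, 1, 3]


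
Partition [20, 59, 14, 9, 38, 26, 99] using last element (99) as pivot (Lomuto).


Pivot: 99
  20 <= 99: advance i (no swap)
  59 <= 99: advance i (no swap)
  14 <= 99: advance i (no swap)
  9 <= 99: advance i (no swap)
  38 <= 99: advance i (no swap)
  26 <= 99: advance i (no swap)
Place pivot at 6: [20, 59, 14, 9, 38, 26, 99]

Partitioned: [20, 59, 14, 9, 38, 26, 99]


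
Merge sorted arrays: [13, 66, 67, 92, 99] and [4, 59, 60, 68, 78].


Take 4 from B
Take 13 from A
Take 59 from B
Take 60 from B
Take 66 from A
Take 67 from A
Take 68 from B
Take 78 from B

Merged: [4, 13, 59, 60, 66, 67, 68, 78, 92, 99]


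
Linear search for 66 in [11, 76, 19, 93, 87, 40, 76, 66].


i=0: 11!=66
i=1: 76!=66
i=2: 19!=66
i=3: 93!=66
i=4: 87!=66
i=5: 40!=66
i=6: 76!=66
i=7: 66==66 found!

Found at 7, 8 comps


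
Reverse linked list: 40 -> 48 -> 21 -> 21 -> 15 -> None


Step 1: curr=40, set curr.next=prev(None) | reversed so far: 40
Step 2: curr=48, set curr.next=prev(40) | reversed so far: 48 -> 40
Step 3: curr=21, set curr.next=prev(48) | reversed so far: 21 -> 48 -> 40
Step 4: curr=21, set curr.next=prev(21) | reversed so far: 21 -> 21 -> 48 -> 40
Step 5: curr=15, set curr.next=prev(21) | reversed so far: 15 -> 21 -> 21 -> 48 -> 40

15 -> 21 -> 21 -> 48 -> 40 -> None


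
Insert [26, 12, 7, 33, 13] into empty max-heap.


Insert 26: [26]
Insert 12: [26, 12]
Insert 7: [26, 12, 7]
Insert 33: [33, 26, 7, 12]
Insert 13: [33, 26, 7, 12, 13]

Final heap: [33, 26, 7, 12, 13]


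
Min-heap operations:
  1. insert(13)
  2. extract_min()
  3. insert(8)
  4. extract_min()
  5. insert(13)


insert(13) -> [13]
extract_min()->13, []
insert(8) -> [8]
extract_min()->8, []
insert(13) -> [13]

Final heap: [13]


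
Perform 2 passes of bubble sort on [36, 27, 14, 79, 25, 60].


Initial: [36, 27, 14, 79, 25, 60]
Pass 1: [27, 14, 36, 25, 60, 79] (4 swaps)
Pass 2: [14, 27, 25, 36, 60, 79] (2 swaps)

After 2 passes: [14, 27, 25, 36, 60, 79]


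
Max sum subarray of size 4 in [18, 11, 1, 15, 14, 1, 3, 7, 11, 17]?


[0:4]: 45
[1:5]: 41
[2:6]: 31
[3:7]: 33
[4:8]: 25
[5:9]: 22
[6:10]: 38

Max: 45 at [0:4]


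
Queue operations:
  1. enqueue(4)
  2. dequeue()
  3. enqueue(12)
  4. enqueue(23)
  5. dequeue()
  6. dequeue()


enqueue(4) -> [4]
dequeue()->4, []
enqueue(12) -> [12]
enqueue(23) -> [12, 23]
dequeue()->12, [23]
dequeue()->23, []

Final queue: []


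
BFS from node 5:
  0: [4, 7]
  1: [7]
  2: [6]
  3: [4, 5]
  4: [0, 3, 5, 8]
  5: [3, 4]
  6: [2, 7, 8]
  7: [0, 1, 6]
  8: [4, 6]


Visit 5, enqueue [3, 4]
Visit 3, enqueue []
Visit 4, enqueue [0, 8]
Visit 0, enqueue [7]
Visit 8, enqueue [6]
Visit 7, enqueue [1]
Visit 6, enqueue [2]
Visit 1, enqueue []
Visit 2, enqueue []

BFS order: [5, 3, 4, 0, 8, 7, 6, 1, 2]


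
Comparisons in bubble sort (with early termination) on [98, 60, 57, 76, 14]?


Algorithm: bubble sort (with early termination)
Input: [98, 60, 57, 76, 14]
Sorted: [14, 57, 60, 76, 98]

10


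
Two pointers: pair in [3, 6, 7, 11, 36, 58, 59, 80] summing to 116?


lo=0(3)+hi=7(80)=83
lo=1(6)+hi=7(80)=86
lo=2(7)+hi=7(80)=87
lo=3(11)+hi=7(80)=91
lo=4(36)+hi=7(80)=116

Yes: 36+80=116


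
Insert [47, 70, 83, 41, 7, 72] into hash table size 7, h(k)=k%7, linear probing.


Insert 47: h=5 -> slot 5
Insert 70: h=0 -> slot 0
Insert 83: h=6 -> slot 6
Insert 41: h=6, 2 probes -> slot 1
Insert 7: h=0, 2 probes -> slot 2
Insert 72: h=2, 1 probes -> slot 3

Table: [70, 41, 7, 72, None, 47, 83]


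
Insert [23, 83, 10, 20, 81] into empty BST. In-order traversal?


Insert 23: root
Insert 83: R from 23
Insert 10: L from 23
Insert 20: L from 23 -> R from 10
Insert 81: R from 23 -> L from 83

In-order: [10, 20, 23, 81, 83]


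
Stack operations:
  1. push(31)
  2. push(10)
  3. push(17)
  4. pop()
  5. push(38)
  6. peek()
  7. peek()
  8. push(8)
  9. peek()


push(31) -> [31]
push(10) -> [31, 10]
push(17) -> [31, 10, 17]
pop()->17, [31, 10]
push(38) -> [31, 10, 38]
peek()->38
peek()->38
push(8) -> [31, 10, 38, 8]
peek()->8

Final stack: [31, 10, 38, 8]


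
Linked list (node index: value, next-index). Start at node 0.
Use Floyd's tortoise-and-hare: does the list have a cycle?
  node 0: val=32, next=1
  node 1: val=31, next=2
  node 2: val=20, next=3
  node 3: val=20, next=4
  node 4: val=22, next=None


Floyd's tortoise (slow, +1) and hare (fast, +2):
  init: slow=0, fast=0
  step 1: slow=1, fast=2
  step 2: slow=2, fast=4
  step 3: fast -> None, no cycle

Cycle: no


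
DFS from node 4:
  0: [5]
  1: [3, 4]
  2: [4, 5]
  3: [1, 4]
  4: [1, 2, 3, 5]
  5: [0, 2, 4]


Visit 4, push [5, 3, 2, 1]
Visit 1, push [3]
Visit 3, push []
Visit 2, push [5]
Visit 5, push [0]
Visit 0, push []

DFS order: [4, 1, 3, 2, 5, 0]


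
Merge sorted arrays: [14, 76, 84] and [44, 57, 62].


Take 14 from A
Take 44 from B
Take 57 from B
Take 62 from B

Merged: [14, 44, 57, 62, 76, 84]


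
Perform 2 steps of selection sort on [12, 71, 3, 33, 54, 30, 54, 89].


Initial: [12, 71, 3, 33, 54, 30, 54, 89]
Step 1: min=3 at 2
  Swap: [3, 71, 12, 33, 54, 30, 54, 89]
Step 2: min=12 at 2
  Swap: [3, 12, 71, 33, 54, 30, 54, 89]

After 2 steps: [3, 12, 71, 33, 54, 30, 54, 89]


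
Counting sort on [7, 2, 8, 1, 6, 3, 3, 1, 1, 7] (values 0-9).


Input: [7, 2, 8, 1, 6, 3, 3, 1, 1, 7]
Counts: [0, 3, 1, 2, 0, 0, 1, 2, 1, 0]

Sorted: [1, 1, 1, 2, 3, 3, 6, 7, 7, 8]


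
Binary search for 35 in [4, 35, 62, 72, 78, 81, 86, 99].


Step 1: lo=0, hi=7, mid=3, val=72
Step 2: lo=0, hi=2, mid=1, val=35

Found at index 1


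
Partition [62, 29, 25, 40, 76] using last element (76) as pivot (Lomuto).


Pivot: 76
  62 <= 76: advance i (no swap)
  29 <= 76: advance i (no swap)
  25 <= 76: advance i (no swap)
  40 <= 76: advance i (no swap)
Place pivot at 4: [62, 29, 25, 40, 76]

Partitioned: [62, 29, 25, 40, 76]


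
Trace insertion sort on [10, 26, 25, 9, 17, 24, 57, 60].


Initial: [10, 26, 25, 9, 17, 24, 57, 60]
Insert 26: [10, 26, 25, 9, 17, 24, 57, 60]
Insert 25: [10, 25, 26, 9, 17, 24, 57, 60]
Insert 9: [9, 10, 25, 26, 17, 24, 57, 60]
Insert 17: [9, 10, 17, 25, 26, 24, 57, 60]
Insert 24: [9, 10, 17, 24, 25, 26, 57, 60]
Insert 57: [9, 10, 17, 24, 25, 26, 57, 60]
Insert 60: [9, 10, 17, 24, 25, 26, 57, 60]

Sorted: [9, 10, 17, 24, 25, 26, 57, 60]


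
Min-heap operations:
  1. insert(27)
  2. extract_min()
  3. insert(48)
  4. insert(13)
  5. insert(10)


insert(27) -> [27]
extract_min()->27, []
insert(48) -> [48]
insert(13) -> [13, 48]
insert(10) -> [10, 48, 13]

Final heap: [10, 48, 13]


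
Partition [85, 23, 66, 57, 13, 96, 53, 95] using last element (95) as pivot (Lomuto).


Pivot: 95
  85 <= 95: advance i (no swap)
  23 <= 95: advance i (no swap)
  66 <= 95: advance i (no swap)
  57 <= 95: advance i (no swap)
  13 <= 95: advance i (no swap)
  53 <= 95: swap -> [85, 23, 66, 57, 13, 53, 96, 95]
Place pivot at 6: [85, 23, 66, 57, 13, 53, 95, 96]

Partitioned: [85, 23, 66, 57, 13, 53, 95, 96]


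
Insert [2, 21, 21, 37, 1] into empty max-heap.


Insert 2: [2]
Insert 21: [21, 2]
Insert 21: [21, 2, 21]
Insert 37: [37, 21, 21, 2]
Insert 1: [37, 21, 21, 2, 1]

Final heap: [37, 21, 21, 2, 1]
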